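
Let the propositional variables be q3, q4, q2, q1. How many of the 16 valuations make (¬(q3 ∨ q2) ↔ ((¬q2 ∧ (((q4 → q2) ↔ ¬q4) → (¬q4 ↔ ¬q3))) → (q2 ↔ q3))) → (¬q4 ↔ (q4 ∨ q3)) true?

Initial set: {((¬(q3 ∨ q2) ↔ ((¬q2 ∧ (((q4 → q2) ↔ ¬q4) → (¬q4 ↔ ¬q3))) → (q2 ↔ q3))) → (¬q4 ↔ (q4 ∨ q3)))}.
((¬(q3 ∨ q2) ↔ ((¬q2 ∧ (((q4 → q2) ↔ ¬q4) → (¬q4 ↔ ¬q3))) → (q2 ↔ q3))) → (¬q4 ↔ (q4 ∨ q3))): β-rule — branch into ¬(¬(q3 ∨ q2) ↔ ((¬q2 ∧ (((q4 → q2) ↔ ¬q4) → (¬q4 ↔ ¬q3))) → (q2 ↔ q3)))  //  (¬q4 ↔ (q4 ∨ q3)).
  branch 1 (add ¬(¬(q3 ∨ q2) ↔ ((¬q2 ∧ (((q4 → q2) ↔ ¬q4) → (¬q4 ↔ ¬q3))) → (q2 ↔ q3)))):
    ¬(¬(q3 ∨ q2) ↔ ((¬q2 ∧ (((q4 → q2) ↔ ¬q4) → (¬q4 ↔ ¬q3))) → (q2 ↔ q3))): β-rule — branch into ¬(q3 ∨ q2), ¬((¬q2 ∧ (((q4 → q2) ↔ ¬q4) → (¬q4 ↔ ¬q3))) → (q2 ↔ q3))  //  ¬¬(q3 ∨ q2), ((¬q2 ∧ (((q4 → q2) ↔ ¬q4) → (¬q4 ↔ ¬q3))) → (q2 ↔ q3)).
      branch 1.1 (add ¬(q3 ∨ q2), ¬((¬q2 ∧ (((q4 → q2) ↔ ¬q4) → (¬q4 ↔ ¬q3))) → (q2 ↔ q3))):
        ¬(q3 ∨ q2): α-rule — add ¬q3, ¬q2.
        ¬((¬q2 ∧ (((q4 → q2) ↔ ¬q4) → (¬q4 ↔ ¬q3))) → (q2 ↔ q3)): α-rule — add (¬q2 ∧ (((q4 → q2) ↔ ¬q4) → (¬q4 ↔ ¬q3))), ¬(q2 ↔ q3).
        (¬q2 ∧ (((q4 → q2) ↔ ¬q4) → (¬q4 ↔ ¬q3))): α-rule — add ¬q2, (((q4 → q2) ↔ ¬q4) → (¬q4 ↔ ¬q3)).
        ¬(q2 ↔ q3): β-rule — branch into q2, ¬q3  //  ¬q2, q3.
          branch 1.1.1 (add q2, ¬q3):
            × closes — contains both q2 and ¬q2.
          branch 1.1.2 (add ¬q2, q3):
            × closes — contains both q3 and ¬q3.
      branch 1.2 (add ¬¬(q3 ∨ q2), ((¬q2 ∧ (((q4 → q2) ↔ ¬q4) → (¬q4 ↔ ¬q3))) → (q2 ↔ q3))):
        ¬¬(q3 ∨ q2): β-rule — branch into q3  //  q2.
          branch 1.2.1 (add q3):
            ((¬q2 ∧ (((q4 → q2) ↔ ¬q4) → (¬q4 ↔ ¬q3))) → (q2 ↔ q3)): β-rule — branch into ¬(¬q2 ∧ (((q4 → q2) ↔ ¬q4) → (¬q4 ↔ ¬q3)))  //  (q2 ↔ q3).
              branch 1.2.1.1 (add ¬(¬q2 ∧ (((q4 → q2) ↔ ¬q4) → (¬q4 ↔ ¬q3)))):
                ¬(¬q2 ∧ (((q4 → q2) ↔ ¬q4) → (¬q4 ↔ ¬q3))): β-rule — branch into ¬¬q2  //  ¬(((q4 → q2) ↔ ¬q4) → (¬q4 ↔ ¬q3)).
                  branch 1.2.1.1.1 (add ¬¬q2):
                    ○ open, literals {q2=T, q3=T}.
                  branch 1.2.1.1.2 (add ¬(((q4 → q2) ↔ ¬q4) → (¬q4 ↔ ¬q3))):
                    ¬(((q4 → q2) ↔ ¬q4) → (¬q4 ↔ ¬q3)): α-rule — add ((q4 → q2) ↔ ¬q4), ¬(¬q4 ↔ ¬q3).
                    ((q4 → q2) ↔ ¬q4): β-rule — branch into (q4 → q2), ¬q4  //  ¬(q4 → q2), ¬¬q4.
                      branch 1.2.1.1.2.1 (add (q4 → q2), ¬q4):
                        ¬(¬q4 ↔ ¬q3): β-rule — branch into ¬q4, ¬¬q3  //  ¬¬q4, ¬q3.
                          branch 1.2.1.1.2.1.1 (add ¬q4, ¬¬q3):
                            (q4 → q2): β-rule — branch into ¬q4  //  q2.
                              branch 1.2.1.1.2.1.1.1 (add ¬q4):
                                ○ open, literals {q3=T, q4=F}.
                              branch 1.2.1.1.2.1.1.2 (add q2):
                                ○ open, literals {q2=T, q3=T, q4=F}.
                          branch 1.2.1.1.2.1.2 (add ¬¬q4, ¬q3):
                            × closes — contains both q4 and ¬q4.
                      branch 1.2.1.1.2.2 (add ¬(q4 → q2), ¬¬q4):
                        ¬(q4 → q2): α-rule — add q4, ¬q2.
                        ¬(¬q4 ↔ ¬q3): β-rule — branch into ¬q4, ¬¬q3  //  ¬¬q4, ¬q3.
                          branch 1.2.1.1.2.2.1 (add ¬q4, ¬¬q3):
                            × closes — contains both q4 and ¬q4.
                          branch 1.2.1.1.2.2.2 (add ¬¬q4, ¬q3):
                            × closes — contains both q3 and ¬q3.
              branch 1.2.1.2 (add (q2 ↔ q3)):
                (q2 ↔ q3): β-rule — branch into q2, q3  //  ¬q2, ¬q3.
                  branch 1.2.1.2.1 (add q2, q3):
                    ○ open, literals {q2=T, q3=T}.
                  branch 1.2.1.2.2 (add ¬q2, ¬q3):
                    × closes — contains both q3 and ¬q3.
          branch 1.2.2 (add q2):
            ((¬q2 ∧ (((q4 → q2) ↔ ¬q4) → (¬q4 ↔ ¬q3))) → (q2 ↔ q3)): β-rule — branch into ¬(¬q2 ∧ (((q4 → q2) ↔ ¬q4) → (¬q4 ↔ ¬q3)))  //  (q2 ↔ q3).
              branch 1.2.2.1 (add ¬(¬q2 ∧ (((q4 → q2) ↔ ¬q4) → (¬q4 ↔ ¬q3)))):
                ¬(¬q2 ∧ (((q4 → q2) ↔ ¬q4) → (¬q4 ↔ ¬q3))): β-rule — branch into ¬¬q2  //  ¬(((q4 → q2) ↔ ¬q4) → (¬q4 ↔ ¬q3)).
                  branch 1.2.2.1.1 (add ¬¬q2):
                    ○ open, literals {q2=T}.
                  branch 1.2.2.1.2 (add ¬(((q4 → q2) ↔ ¬q4) → (¬q4 ↔ ¬q3))):
                    ¬(((q4 → q2) ↔ ¬q4) → (¬q4 ↔ ¬q3)): α-rule — add ((q4 → q2) ↔ ¬q4), ¬(¬q4 ↔ ¬q3).
                    ((q4 → q2) ↔ ¬q4): β-rule — branch into (q4 → q2), ¬q4  //  ¬(q4 → q2), ¬¬q4.
                      branch 1.2.2.1.2.1 (add (q4 → q2), ¬q4):
                        ¬(¬q4 ↔ ¬q3): β-rule — branch into ¬q4, ¬¬q3  //  ¬¬q4, ¬q3.
                          branch 1.2.2.1.2.1.1 (add ¬q4, ¬¬q3):
                            (q4 → q2): β-rule — branch into ¬q4  //  q2.
                              branch 1.2.2.1.2.1.1.1 (add ¬q4):
                                ○ open, literals {q2=T, q3=T, q4=F}.
                              branch 1.2.2.1.2.1.1.2 (add q2):
                                ○ open, literals {q2=T, q3=T, q4=F}.
                          branch 1.2.2.1.2.1.2 (add ¬¬q4, ¬q3):
                            × closes — contains both q4 and ¬q4.
                      branch 1.2.2.1.2.2 (add ¬(q4 → q2), ¬¬q4):
                        ¬(q4 → q2): α-rule — add q4, ¬q2.
                        × closes — contains both q2 and ¬q2.
              branch 1.2.2.2 (add (q2 ↔ q3)):
                (q2 ↔ q3): β-rule — branch into q2, q3  //  ¬q2, ¬q3.
                  branch 1.2.2.2.1 (add q2, q3):
                    ○ open, literals {q2=T, q3=T}.
                  branch 1.2.2.2.2 (add ¬q2, ¬q3):
                    × closes — contains both q2 and ¬q2.
  branch 2 (add (¬q4 ↔ (q4 ∨ q3))):
    (¬q4 ↔ (q4 ∨ q3)): β-rule — branch into ¬q4, (q4 ∨ q3)  //  ¬¬q4, ¬(q4 ∨ q3).
      branch 2.1 (add ¬q4, (q4 ∨ q3)):
        (q4 ∨ q3): β-rule — branch into q4  //  q3.
          branch 2.1.1 (add q4):
            × closes — contains both q4 and ¬q4.
          branch 2.1.2 (add q3):
            ○ open, literals {q3=T, q4=F}.
      branch 2.2 (add ¬¬q4, ¬(q4 ∨ q3)):
        ¬(q4 ∨ q3): α-rule — add ¬q4, ¬q3.
        × closes — contains both q4 and ¬q4.
11 branches closed, 9 open.
Each open branch fixes some atoms; the unmentioned ones are free. Counting distinct full assignments: branch {q2=T, q3=T} (q4, q1) contributes 4 new; branch {q3=T, q4=F} (q2, q1) contributes 2 new; branch {q2=T, q3=T, q4=F} (q1) contributes 0 new; branch {q2=T, q3=T} (q4, q1) contributes 0 new; branch {q2=T} (q3, q4, q1) contributes 4 new; branch {q2=T, q3=T, q4=F} (q1) contributes 0 new; branch {q2=T, q3=T, q4=F} (q1) contributes 0 new; branch {q2=T, q3=T} (q4, q1) contributes 0 new; branch {q3=T, q4=F} (q2, q1) contributes 0 new. Total: 10.

10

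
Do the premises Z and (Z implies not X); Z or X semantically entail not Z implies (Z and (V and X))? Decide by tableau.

Yes

Initial set: {(Z and (Z implies not X)); (Z or X); not (not Z implies (Z and (V and X)))}.
(Z and (Z implies not X)): α-rule — add Z, (Z implies not X).
not (not Z implies (Z and (V and X))): α-rule — add not Z, not (Z and (V and X)).
× closes — contains both Z and not Z.
All 1 branch closes.
Every branch closed, so the premises entail the conclusion.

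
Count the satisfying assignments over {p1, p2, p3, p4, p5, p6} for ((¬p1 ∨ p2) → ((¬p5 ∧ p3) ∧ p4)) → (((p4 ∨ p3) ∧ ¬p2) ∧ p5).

Initial set: {(((¬p1 ∨ p2) → ((¬p5 ∧ p3) ∧ p4)) → (((p4 ∨ p3) ∧ ¬p2) ∧ p5))}.
(((¬p1 ∨ p2) → ((¬p5 ∧ p3) ∧ p4)) → (((p4 ∨ p3) ∧ ¬p2) ∧ p5)): β-rule — branch into ¬((¬p1 ∨ p2) → ((¬p5 ∧ p3) ∧ p4))  //  (((p4 ∨ p3) ∧ ¬p2) ∧ p5).
  branch 1 (add ¬((¬p1 ∨ p2) → ((¬p5 ∧ p3) ∧ p4))):
    ¬((¬p1 ∨ p2) → ((¬p5 ∧ p3) ∧ p4)): α-rule — add (¬p1 ∨ p2), ¬((¬p5 ∧ p3) ∧ p4).
    (¬p1 ∨ p2): β-rule — branch into ¬p1  //  p2.
      branch 1.1 (add ¬p1):
        ¬((¬p5 ∧ p3) ∧ p4): β-rule — branch into ¬(¬p5 ∧ p3)  //  ¬p4.
          branch 1.1.1 (add ¬(¬p5 ∧ p3)):
            ¬(¬p5 ∧ p3): β-rule — branch into ¬¬p5  //  ¬p3.
              branch 1.1.1.1 (add ¬¬p5):
                ○ open, literals {p1=F, p5=T}.
              branch 1.1.1.2 (add ¬p3):
                ○ open, literals {p1=F, p3=F}.
          branch 1.1.2 (add ¬p4):
            ○ open, literals {p1=F, p4=F}.
      branch 1.2 (add p2):
        ¬((¬p5 ∧ p3) ∧ p4): β-rule — branch into ¬(¬p5 ∧ p3)  //  ¬p4.
          branch 1.2.1 (add ¬(¬p5 ∧ p3)):
            ¬(¬p5 ∧ p3): β-rule — branch into ¬¬p5  //  ¬p3.
              branch 1.2.1.1 (add ¬¬p5):
                ○ open, literals {p2=T, p5=T}.
              branch 1.2.1.2 (add ¬p3):
                ○ open, literals {p2=T, p3=F}.
          branch 1.2.2 (add ¬p4):
            ○ open, literals {p2=T, p4=F}.
  branch 2 (add (((p4 ∨ p3) ∧ ¬p2) ∧ p5)):
    (((p4 ∨ p3) ∧ ¬p2) ∧ p5): α-rule — add ((p4 ∨ p3) ∧ ¬p2), p5.
    ((p4 ∨ p3) ∧ ¬p2): α-rule — add (p4 ∨ p3), ¬p2.
    (p4 ∨ p3): β-rule — branch into p4  //  p3.
      branch 2.1 (add p4):
        ○ open, literals {p2=F, p4=T, p5=T}.
      branch 2.2 (add p3):
        ○ open, literals {p2=F, p3=T, p5=T}.
0 branches closed, 8 open.
Each open branch fixes some atoms; the unmentioned ones are free. Counting distinct full assignments: branch {p1=F, p5=T} (p2, p3, p4, p6) contributes 16 new; branch {p1=F, p3=F} (p2, p4, p5, p6) contributes 8 new; branch {p1=F, p4=F} (p2, p3, p5, p6) contributes 4 new; branch {p2=T, p5=T} (p1, p3, p4, p6) contributes 8 new; branch {p2=T, p3=F} (p1, p4, p5, p6) contributes 4 new; branch {p2=T, p4=F} (p1, p3, p5, p6) contributes 2 new; branch {p2=F, p4=T, p5=T} (p1, p3, p6) contributes 4 new; branch {p2=F, p3=T, p5=T} (p1, p4, p6) contributes 2 new. Total: 48.

48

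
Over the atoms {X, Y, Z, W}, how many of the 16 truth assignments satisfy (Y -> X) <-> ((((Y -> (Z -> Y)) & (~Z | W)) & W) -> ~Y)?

12

Initial set: {((Y -> X) <-> ((((Y -> (Z -> Y)) & (~Z | W)) & W) -> ~Y))}.
((Y -> X) <-> ((((Y -> (Z -> Y)) & (~Z | W)) & W) -> ~Y)): β-rule — branch into (Y -> X), ((((Y -> (Z -> Y)) & (~Z | W)) & W) -> ~Y)  //  ~(Y -> X), ~((((Y -> (Z -> Y)) & (~Z | W)) & W) -> ~Y).
  branch 1 (add (Y -> X), ((((Y -> (Z -> Y)) & (~Z | W)) & W) -> ~Y)):
    (Y -> X): β-rule — branch into ~Y  //  X.
      branch 1.1 (add ~Y):
        ((((Y -> (Z -> Y)) & (~Z | W)) & W) -> ~Y): β-rule — branch into ~(((Y -> (Z -> Y)) & (~Z | W)) & W)  //  ~Y.
          branch 1.1.1 (add ~(((Y -> (Z -> Y)) & (~Z | W)) & W)):
            ~(((Y -> (Z -> Y)) & (~Z | W)) & W): β-rule — branch into ~((Y -> (Z -> Y)) & (~Z | W))  //  ~W.
              branch 1.1.1.1 (add ~((Y -> (Z -> Y)) & (~Z | W))):
                ~((Y -> (Z -> Y)) & (~Z | W)): β-rule — branch into ~(Y -> (Z -> Y))  //  ~(~Z | W).
                  branch 1.1.1.1.1 (add ~(Y -> (Z -> Y))):
                    ~(Y -> (Z -> Y)): α-rule — add Y, ~(Z -> Y).
                    × closes — contains both Y and ~Y.
                  branch 1.1.1.1.2 (add ~(~Z | W)):
                    ~(~Z | W): α-rule — add ~~Z, ~W.
                    ○ open, literals {W=F, Y=F, Z=T}.
              branch 1.1.1.2 (add ~W):
                ○ open, literals {W=F, Y=F}.
          branch 1.1.2 (add ~Y):
            ○ open, literals {Y=F}.
      branch 1.2 (add X):
        ((((Y -> (Z -> Y)) & (~Z | W)) & W) -> ~Y): β-rule — branch into ~(((Y -> (Z -> Y)) & (~Z | W)) & W)  //  ~Y.
          branch 1.2.1 (add ~(((Y -> (Z -> Y)) & (~Z | W)) & W)):
            ~(((Y -> (Z -> Y)) & (~Z | W)) & W): β-rule — branch into ~((Y -> (Z -> Y)) & (~Z | W))  //  ~W.
              branch 1.2.1.1 (add ~((Y -> (Z -> Y)) & (~Z | W))):
                ~((Y -> (Z -> Y)) & (~Z | W)): β-rule — branch into ~(Y -> (Z -> Y))  //  ~(~Z | W).
                  branch 1.2.1.1.1 (add ~(Y -> (Z -> Y))):
                    ~(Y -> (Z -> Y)): α-rule — add Y, ~(Z -> Y).
                    ~(Z -> Y): α-rule — add Z, ~Y.
                    × closes — contains both Y and ~Y.
                  branch 1.2.1.1.2 (add ~(~Z | W)):
                    ~(~Z | W): α-rule — add ~~Z, ~W.
                    ○ open, literals {W=F, X=T, Z=T}.
              branch 1.2.1.2 (add ~W):
                ○ open, literals {W=F, X=T}.
          branch 1.2.2 (add ~Y):
            ○ open, literals {X=T, Y=F}.
  branch 2 (add ~(Y -> X), ~((((Y -> (Z -> Y)) & (~Z | W)) & W) -> ~Y)):
    ~(Y -> X): α-rule — add Y, ~X.
    ~((((Y -> (Z -> Y)) & (~Z | W)) & W) -> ~Y): α-rule — add (((Y -> (Z -> Y)) & (~Z | W)) & W), ~~Y.
    (((Y -> (Z -> Y)) & (~Z | W)) & W): α-rule — add ((Y -> (Z -> Y)) & (~Z | W)), W.
    ((Y -> (Z -> Y)) & (~Z | W)): α-rule — add (Y -> (Z -> Y)), (~Z | W).
    (Y -> (Z -> Y)): β-rule — branch into ~Y  //  (Z -> Y).
      branch 2.1 (add ~Y):
        × closes — contains both Y and ~Y.
      branch 2.2 (add (Z -> Y)):
        (~Z | W): β-rule — branch into ~Z  //  W.
          branch 2.2.1 (add ~Z):
            (Z -> Y): β-rule — branch into ~Z  //  Y.
              branch 2.2.1.1 (add ~Z):
                ○ open, literals {W=T, X=F, Y=T, Z=F}.
              branch 2.2.1.2 (add Y):
                ○ open, literals {W=T, X=F, Y=T, Z=F}.
          branch 2.2.2 (add W):
            (Z -> Y): β-rule — branch into ~Z  //  Y.
              branch 2.2.2.1 (add ~Z):
                ○ open, literals {W=T, X=F, Y=T, Z=F}.
              branch 2.2.2.2 (add Y):
                ○ open, literals {W=T, X=F, Y=T}.
3 branches closed, 10 open.
Each open branch fixes some atoms; the unmentioned ones are free. Counting distinct full assignments: branch {W=F, Y=F, Z=T} (X) contributes 2 new; branch {W=F, Y=F} (X, Z) contributes 2 new; branch {Y=F} (X, Z, W) contributes 4 new; branch {W=F, X=T, Z=T} (Y) contributes 1 new; branch {W=F, X=T} (Y, Z) contributes 1 new; branch {X=T, Y=F} (Z, W) contributes 0 new; branch {W=T, X=F, Y=T, Z=F} (none free) contributes 1 new; branch {W=T, X=F, Y=T, Z=F} (none free) contributes 0 new; branch {W=T, X=F, Y=T, Z=F} (none free) contributes 0 new; branch {W=T, X=F, Y=T} (Z) contributes 1 new. Total: 12.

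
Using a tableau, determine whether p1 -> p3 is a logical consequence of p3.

Initial set: {p3; !(p1 -> p3)}.
!(p1 -> p3): α-rule — add p1, !p3.
× closes — contains both p3 and !p3.
All 1 branch closes.
Every branch closed, so the premises entail the conclusion.

Yes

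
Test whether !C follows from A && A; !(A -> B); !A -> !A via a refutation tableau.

Initial set: {(A && A); !(A -> B); (!A -> !A); !!C}.
(A && A): α-rule — add A, A.
!(A -> B): α-rule — add A, !B.
(!A -> !A): β-rule — branch into !!A  //  !A.
  branch 1 (add !!A):
    ○ open, literals {A=1, B=0, C=1}.
  branch 2 (add !A):
    × closes — contains both A and !A.
1 branch closed, 1 open.
An open branch gives a countermodel: A=1, B=0, C=1 (unmentioned atoms arbitrary); the premises hold there but the conclusion fails.

No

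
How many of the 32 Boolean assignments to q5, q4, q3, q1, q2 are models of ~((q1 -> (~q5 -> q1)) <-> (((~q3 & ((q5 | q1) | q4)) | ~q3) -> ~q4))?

8

Initial set: {~((q1 -> (~q5 -> q1)) <-> (((~q3 & ((q5 | q1) | q4)) | ~q3) -> ~q4))}.
~((q1 -> (~q5 -> q1)) <-> (((~q3 & ((q5 | q1) | q4)) | ~q3) -> ~q4)): β-rule — branch into (q1 -> (~q5 -> q1)), ~(((~q3 & ((q5 | q1) | q4)) | ~q3) -> ~q4)  //  ~(q1 -> (~q5 -> q1)), (((~q3 & ((q5 | q1) | q4)) | ~q3) -> ~q4).
  branch 1 (add (q1 -> (~q5 -> q1)), ~(((~q3 & ((q5 | q1) | q4)) | ~q3) -> ~q4)):
    ~(((~q3 & ((q5 | q1) | q4)) | ~q3) -> ~q4): α-rule — add ((~q3 & ((q5 | q1) | q4)) | ~q3), ~~q4.
    (q1 -> (~q5 -> q1)): β-rule — branch into ~q1  //  (~q5 -> q1).
      branch 1.1 (add ~q1):
        ((~q3 & ((q5 | q1) | q4)) | ~q3): β-rule — branch into (~q3 & ((q5 | q1) | q4))  //  ~q3.
          branch 1.1.1 (add (~q3 & ((q5 | q1) | q4))):
            (~q3 & ((q5 | q1) | q4)): α-rule — add ~q3, ((q5 | q1) | q4).
            ((q5 | q1) | q4): β-rule — branch into (q5 | q1)  //  q4.
              branch 1.1.1.1 (add (q5 | q1)):
                (q5 | q1): β-rule — branch into q5  //  q1.
                  branch 1.1.1.1.1 (add q5):
                    ○ open, literals {q1=F, q3=F, q4=T, q5=T}.
                  branch 1.1.1.1.2 (add q1):
                    × closes — contains both q1 and ~q1.
              branch 1.1.1.2 (add q4):
                ○ open, literals {q1=F, q3=F, q4=T}.
          branch 1.1.2 (add ~q3):
            ○ open, literals {q1=F, q3=F, q4=T}.
      branch 1.2 (add (~q5 -> q1)):
        ((~q3 & ((q5 | q1) | q4)) | ~q3): β-rule — branch into (~q3 & ((q5 | q1) | q4))  //  ~q3.
          branch 1.2.1 (add (~q3 & ((q5 | q1) | q4))):
            (~q3 & ((q5 | q1) | q4)): α-rule — add ~q3, ((q5 | q1) | q4).
            (~q5 -> q1): β-rule — branch into ~~q5  //  q1.
              branch 1.2.1.1 (add ~~q5):
                ((q5 | q1) | q4): β-rule — branch into (q5 | q1)  //  q4.
                  branch 1.2.1.1.1 (add (q5 | q1)):
                    (q5 | q1): β-rule — branch into q5  //  q1.
                      branch 1.2.1.1.1.1 (add q5):
                        ○ open, literals {q3=F, q4=T, q5=T}.
                      branch 1.2.1.1.1.2 (add q1):
                        ○ open, literals {q1=T, q3=F, q4=T, q5=T}.
                  branch 1.2.1.1.2 (add q4):
                    ○ open, literals {q3=F, q4=T, q5=T}.
              branch 1.2.1.2 (add q1):
                ((q5 | q1) | q4): β-rule — branch into (q5 | q1)  //  q4.
                  branch 1.2.1.2.1 (add (q5 | q1)):
                    (q5 | q1): β-rule — branch into q5  //  q1.
                      branch 1.2.1.2.1.1 (add q5):
                        ○ open, literals {q1=T, q3=F, q4=T, q5=T}.
                      branch 1.2.1.2.1.2 (add q1):
                        ○ open, literals {q1=T, q3=F, q4=T}.
                  branch 1.2.1.2.2 (add q4):
                    ○ open, literals {q1=T, q3=F, q4=T}.
          branch 1.2.2 (add ~q3):
            (~q5 -> q1): β-rule — branch into ~~q5  //  q1.
              branch 1.2.2.1 (add ~~q5):
                ○ open, literals {q3=F, q4=T, q5=T}.
              branch 1.2.2.2 (add q1):
                ○ open, literals {q1=T, q3=F, q4=T}.
  branch 2 (add ~(q1 -> (~q5 -> q1)), (((~q3 & ((q5 | q1) | q4)) | ~q3) -> ~q4)):
    ~(q1 -> (~q5 -> q1)): α-rule — add q1, ~(~q5 -> q1).
    ~(~q5 -> q1): α-rule — add ~q5, ~q1.
    × closes — contains both q1 and ~q1.
2 branches closed, 11 open.
Each open branch fixes some atoms; the unmentioned ones are free. Counting distinct full assignments: branch {q1=F, q3=F, q4=T, q5=T} (q2) contributes 2 new; branch {q1=F, q3=F, q4=T} (q5, q2) contributes 2 new; branch {q1=F, q3=F, q4=T} (q5, q2) contributes 0 new; branch {q3=F, q4=T, q5=T} (q1, q2) contributes 2 new; branch {q1=T, q3=F, q4=T, q5=T} (q2) contributes 0 new; branch {q3=F, q4=T, q5=T} (q1, q2) contributes 0 new; branch {q1=T, q3=F, q4=T, q5=T} (q2) contributes 0 new; branch {q1=T, q3=F, q4=T} (q5, q2) contributes 2 new; branch {q1=T, q3=F, q4=T} (q5, q2) contributes 0 new; branch {q3=F, q4=T, q5=T} (q1, q2) contributes 0 new; branch {q1=T, q3=F, q4=T} (q5, q2) contributes 0 new. Total: 8.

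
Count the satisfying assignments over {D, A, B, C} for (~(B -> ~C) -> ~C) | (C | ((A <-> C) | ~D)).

16

Initial set: {((~(B -> ~C) -> ~C) | (C | ((A <-> C) | ~D)))}.
((~(B -> ~C) -> ~C) | (C | ((A <-> C) | ~D))): β-rule — branch into (~(B -> ~C) -> ~C)  //  (C | ((A <-> C) | ~D)).
  branch 1 (add (~(B -> ~C) -> ~C)):
    (~(B -> ~C) -> ~C): β-rule — branch into ~~(B -> ~C)  //  ~C.
      branch 1.1 (add ~~(B -> ~C)):
        ~~(B -> ~C): β-rule — branch into ~B  //  ~C.
          branch 1.1.1 (add ~B):
            ○ open, literals {B=F}.
          branch 1.1.2 (add ~C):
            ○ open, literals {C=F}.
      branch 1.2 (add ~C):
        ○ open, literals {C=F}.
  branch 2 (add (C | ((A <-> C) | ~D))):
    (C | ((A <-> C) | ~D)): β-rule — branch into C  //  ((A <-> C) | ~D).
      branch 2.1 (add C):
        ○ open, literals {C=T}.
      branch 2.2 (add ((A <-> C) | ~D)):
        ((A <-> C) | ~D): β-rule — branch into (A <-> C)  //  ~D.
          branch 2.2.1 (add (A <-> C)):
            (A <-> C): β-rule — branch into A, C  //  ~A, ~C.
              branch 2.2.1.1 (add A, C):
                ○ open, literals {A=T, C=T}.
              branch 2.2.1.2 (add ~A, ~C):
                ○ open, literals {A=F, C=F}.
          branch 2.2.2 (add ~D):
            ○ open, literals {D=F}.
0 branches closed, 7 open.
Each open branch fixes some atoms; the unmentioned ones are free. Counting distinct full assignments: branch {B=F} (D, A, C) contributes 8 new; branch {C=F} (D, A, B) contributes 4 new; branch {C=F} (D, A, B) contributes 0 new; branch {C=T} (D, A, B) contributes 4 new; branch {A=T, C=T} (D, B) contributes 0 new; branch {A=F, C=F} (D, B) contributes 0 new; branch {D=F} (A, B, C) contributes 0 new. Total: 16.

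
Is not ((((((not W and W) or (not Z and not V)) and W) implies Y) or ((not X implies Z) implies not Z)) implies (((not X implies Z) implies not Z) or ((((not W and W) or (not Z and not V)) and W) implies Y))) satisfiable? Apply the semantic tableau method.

Unsatisfiable

Initial set: {not ((((((not W and W) or (not Z and not V)) and W) implies Y) or ((not X implies Z) implies not Z)) implies (((not X implies Z) implies not Z) or ((((not W and W) or (not Z and not V)) and W) implies Y)))}.
not ((((((not W and W) or (not Z and not V)) and W) implies Y) or ((not X implies Z) implies not Z)) implies (((not X implies Z) implies not Z) or ((((not W and W) or (not Z and not V)) and W) implies Y))): α-rule — add (((((not W and W) or (not Z and not V)) and W) implies Y) or ((not X implies Z) implies not Z)), not (((not X implies Z) implies not Z) or ((((not W and W) or (not Z and not V)) and W) implies Y)).
not (((not X implies Z) implies not Z) or ((((not W and W) or (not Z and not V)) and W) implies Y)): α-rule — add not ((not X implies Z) implies not Z), not ((((not W and W) or (not Z and not V)) and W) implies Y).
not ((not X implies Z) implies not Z): α-rule — add (not X implies Z), not not Z.
not ((((not W and W) or (not Z and not V)) and W) implies Y): α-rule — add (((not W and W) or (not Z and not V)) and W), not Y.
(((not W and W) or (not Z and not V)) and W): α-rule — add ((not W and W) or (not Z and not V)), W.
(((((not W and W) or (not Z and not V)) and W) implies Y) or ((not X implies Z) implies not Z)): β-rule — branch into ((((not W and W) or (not Z and not V)) and W) implies Y)  //  ((not X implies Z) implies not Z).
  branch 1 (add ((((not W and W) or (not Z and not V)) and W) implies Y)):
    (not X implies Z): β-rule — branch into not not X  //  Z.
      branch 1.1 (add not not X):
        ((not W and W) or (not Z and not V)): β-rule — branch into (not W and W)  //  (not Z and not V).
          branch 1.1.1 (add (not W and W)):
            (not W and W): α-rule — add not W, W.
            × closes — contains both W and not W.
          branch 1.1.2 (add (not Z and not V)):
            (not Z and not V): α-rule — add not Z, not V.
            × closes — contains both Z and not Z.
      branch 1.2 (add Z):
        ((not W and W) or (not Z and not V)): β-rule — branch into (not W and W)  //  (not Z and not V).
          branch 1.2.1 (add (not W and W)):
            (not W and W): α-rule — add not W, W.
            × closes — contains both W and not W.
          branch 1.2.2 (add (not Z and not V)):
            (not Z and not V): α-rule — add not Z, not V.
            × closes — contains both Z and not Z.
  branch 2 (add ((not X implies Z) implies not Z)):
    (not X implies Z): β-rule — branch into not not X  //  Z.
      branch 2.1 (add not not X):
        ((not W and W) or (not Z and not V)): β-rule — branch into (not W and W)  //  (not Z and not V).
          branch 2.1.1 (add (not W and W)):
            (not W and W): α-rule — add not W, W.
            × closes — contains both W and not W.
          branch 2.1.2 (add (not Z and not V)):
            (not Z and not V): α-rule — add not Z, not V.
            × closes — contains both Z and not Z.
      branch 2.2 (add Z):
        ((not W and W) or (not Z and not V)): β-rule — branch into (not W and W)  //  (not Z and not V).
          branch 2.2.1 (add (not W and W)):
            (not W and W): α-rule — add not W, W.
            × closes — contains both W and not W.
          branch 2.2.2 (add (not Z and not V)):
            (not Z and not V): α-rule — add not Z, not V.
            × closes — contains both Z and not Z.
All 8 branches close.
Every branch closed; the formula is unsatisfiable.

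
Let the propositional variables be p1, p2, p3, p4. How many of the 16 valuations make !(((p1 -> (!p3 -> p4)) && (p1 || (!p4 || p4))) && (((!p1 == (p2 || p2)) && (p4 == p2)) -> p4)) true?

3

Initial set: {!(((p1 -> (!p3 -> p4)) && (p1 || (!p4 || p4))) && (((!p1 == (p2 || p2)) && (p4 == p2)) -> p4))}.
!(((p1 -> (!p3 -> p4)) && (p1 || (!p4 || p4))) && (((!p1 == (p2 || p2)) && (p4 == p2)) -> p4)): β-rule — branch into !((p1 -> (!p3 -> p4)) && (p1 || (!p4 || p4)))  //  !(((!p1 == (p2 || p2)) && (p4 == p2)) -> p4).
  branch 1 (add !((p1 -> (!p3 -> p4)) && (p1 || (!p4 || p4)))):
    !((p1 -> (!p3 -> p4)) && (p1 || (!p4 || p4))): β-rule — branch into !(p1 -> (!p3 -> p4))  //  !(p1 || (!p4 || p4)).
      branch 1.1 (add !(p1 -> (!p3 -> p4))):
        !(p1 -> (!p3 -> p4)): α-rule — add p1, !(!p3 -> p4).
        !(!p3 -> p4): α-rule — add !p3, !p4.
        ○ open, literals {p1=T, p3=F, p4=F}.
      branch 1.2 (add !(p1 || (!p4 || p4))):
        !(p1 || (!p4 || p4)): α-rule — add !p1, !(!p4 || p4).
        !(!p4 || p4): α-rule — add !!p4, !p4.
        × closes — contains both p4 and !p4.
  branch 2 (add !(((!p1 == (p2 || p2)) && (p4 == p2)) -> p4)):
    !(((!p1 == (p2 || p2)) && (p4 == p2)) -> p4): α-rule — add ((!p1 == (p2 || p2)) && (p4 == p2)), !p4.
    ((!p1 == (p2 || p2)) && (p4 == p2)): α-rule — add (!p1 == (p2 || p2)), (p4 == p2).
    (!p1 == (p2 || p2)): β-rule — branch into !p1, (p2 || p2)  //  !!p1, !(p2 || p2).
      branch 2.1 (add !p1, (p2 || p2)):
        (p4 == p2): β-rule — branch into p4, p2  //  !p4, !p2.
          branch 2.1.1 (add p4, p2):
            × closes — contains both p4 and !p4.
          branch 2.1.2 (add !p4, !p2):
            (p2 || p2): β-rule — branch into p2  //  p2.
              branch 2.1.2.1 (add p2):
                × closes — contains both p2 and !p2.
              branch 2.1.2.2 (add p2):
                × closes — contains both p2 and !p2.
      branch 2.2 (add !!p1, !(p2 || p2)):
        !(p2 || p2): α-rule — add !p2, !p2.
        (p4 == p2): β-rule — branch into p4, p2  //  !p4, !p2.
          branch 2.2.1 (add p4, p2):
            × closes — contains both p4 and !p4.
          branch 2.2.2 (add !p4, !p2):
            ○ open, literals {p1=T, p2=F, p4=F}.
5 branches closed, 2 open.
Each open branch fixes some atoms; the unmentioned ones are free. Counting distinct full assignments: branch {p1=T, p3=F, p4=F} (p2) contributes 2 new; branch {p1=T, p2=F, p4=F} (p3) contributes 1 new. Total: 3.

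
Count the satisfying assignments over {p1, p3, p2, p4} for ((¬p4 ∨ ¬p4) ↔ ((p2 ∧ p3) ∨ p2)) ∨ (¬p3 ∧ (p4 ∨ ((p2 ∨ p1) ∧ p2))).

10

Initial set: {(((¬p4 ∨ ¬p4) ↔ ((p2 ∧ p3) ∨ p2)) ∨ (¬p3 ∧ (p4 ∨ ((p2 ∨ p1) ∧ p2))))}.
(((¬p4 ∨ ¬p4) ↔ ((p2 ∧ p3) ∨ p2)) ∨ (¬p3 ∧ (p4 ∨ ((p2 ∨ p1) ∧ p2)))): β-rule — branch into ((¬p4 ∨ ¬p4) ↔ ((p2 ∧ p3) ∨ p2))  //  (¬p3 ∧ (p4 ∨ ((p2 ∨ p1) ∧ p2))).
  branch 1 (add ((¬p4 ∨ ¬p4) ↔ ((p2 ∧ p3) ∨ p2))):
    ((¬p4 ∨ ¬p4) ↔ ((p2 ∧ p3) ∨ p2)): β-rule — branch into (¬p4 ∨ ¬p4), ((p2 ∧ p3) ∨ p2)  //  ¬(¬p4 ∨ ¬p4), ¬((p2 ∧ p3) ∨ p2).
      branch 1.1 (add (¬p4 ∨ ¬p4), ((p2 ∧ p3) ∨ p2)):
        (¬p4 ∨ ¬p4): β-rule — branch into ¬p4  //  ¬p4.
          branch 1.1.1 (add ¬p4):
            ((p2 ∧ p3) ∨ p2): β-rule — branch into (p2 ∧ p3)  //  p2.
              branch 1.1.1.1 (add (p2 ∧ p3)):
                (p2 ∧ p3): α-rule — add p2, p3.
                ○ open, literals {p2=T, p3=T, p4=F}.
              branch 1.1.1.2 (add p2):
                ○ open, literals {p2=T, p4=F}.
          branch 1.1.2 (add ¬p4):
            ((p2 ∧ p3) ∨ p2): β-rule — branch into (p2 ∧ p3)  //  p2.
              branch 1.1.2.1 (add (p2 ∧ p3)):
                (p2 ∧ p3): α-rule — add p2, p3.
                ○ open, literals {p2=T, p3=T, p4=F}.
              branch 1.1.2.2 (add p2):
                ○ open, literals {p2=T, p4=F}.
      branch 1.2 (add ¬(¬p4 ∨ ¬p4), ¬((p2 ∧ p3) ∨ p2)):
        ¬(¬p4 ∨ ¬p4): α-rule — add ¬¬p4, ¬¬p4.
        ¬((p2 ∧ p3) ∨ p2): α-rule — add ¬(p2 ∧ p3), ¬p2.
        ¬(p2 ∧ p3): β-rule — branch into ¬p2  //  ¬p3.
          branch 1.2.1 (add ¬p2):
            ○ open, literals {p2=F, p4=T}.
          branch 1.2.2 (add ¬p3):
            ○ open, literals {p2=F, p3=F, p4=T}.
  branch 2 (add (¬p3 ∧ (p4 ∨ ((p2 ∨ p1) ∧ p2)))):
    (¬p3 ∧ (p4 ∨ ((p2 ∨ p1) ∧ p2))): α-rule — add ¬p3, (p4 ∨ ((p2 ∨ p1) ∧ p2)).
    (p4 ∨ ((p2 ∨ p1) ∧ p2)): β-rule — branch into p4  //  ((p2 ∨ p1) ∧ p2).
      branch 2.1 (add p4):
        ○ open, literals {p3=F, p4=T}.
      branch 2.2 (add ((p2 ∨ p1) ∧ p2)):
        ((p2 ∨ p1) ∧ p2): α-rule — add (p2 ∨ p1), p2.
        (p2 ∨ p1): β-rule — branch into p2  //  p1.
          branch 2.2.1 (add p2):
            ○ open, literals {p2=T, p3=F}.
          branch 2.2.2 (add p1):
            ○ open, literals {p1=T, p2=T, p3=F}.
0 branches closed, 9 open.
Each open branch fixes some atoms; the unmentioned ones are free. Counting distinct full assignments: branch {p2=T, p3=T, p4=F} (p1) contributes 2 new; branch {p2=T, p4=F} (p1, p3) contributes 2 new; branch {p2=T, p3=T, p4=F} (p1) contributes 0 new; branch {p2=T, p4=F} (p1, p3) contributes 0 new; branch {p2=F, p4=T} (p1, p3) contributes 4 new; branch {p2=F, p3=F, p4=T} (p1) contributes 0 new; branch {p3=F, p4=T} (p1, p2) contributes 2 new; branch {p2=T, p3=F} (p1, p4) contributes 0 new; branch {p1=T, p2=T, p3=F} (p4) contributes 0 new. Total: 10.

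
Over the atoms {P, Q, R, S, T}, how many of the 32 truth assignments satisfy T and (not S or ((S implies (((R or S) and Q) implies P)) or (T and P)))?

Initial set: {T (T and (not S or ((S implies (((R or S) and Q) implies P)) or (T and P))))}.
T (T and (not S or ((S implies (((R or S) and Q) implies P)) or (T and P)))): α-rule — add T T, T (not S or ((S implies (((R or S) and Q) implies P)) or (T and P))).
T (not S or ((S implies (((R or S) and Q) implies P)) or (T and P))): β-rule — branch into T not S  //  T ((S implies (((R or S) and Q) implies P)) or (T and P)).
  branch 1 (add T not S):
    ○ open, literals {S=false, T=true}.
  branch 2 (add T ((S implies (((R or S) and Q) implies P)) or (T and P))):
    T ((S implies (((R or S) and Q) implies P)) or (T and P)): β-rule — branch into T (S implies (((R or S) and Q) implies P))  //  T (T and P).
      branch 2.1 (add T (S implies (((R or S) and Q) implies P))):
        T (S implies (((R or S) and Q) implies P)): β-rule — branch into F S  //  T (((R or S) and Q) implies P).
          branch 2.1.1 (add F S):
            ○ open, literals {S=false, T=true}.
          branch 2.1.2 (add T (((R or S) and Q) implies P)):
            T (((R or S) and Q) implies P): β-rule — branch into F ((R or S) and Q)  //  T P.
              branch 2.1.2.1 (add F ((R or S) and Q)):
                F ((R or S) and Q): β-rule — branch into F (R or S)  //  F Q.
                  branch 2.1.2.1.1 (add F (R or S)):
                    F (R or S): α-rule — add F R, F S.
                    ○ open, literals {R=false, S=false, T=true}.
                  branch 2.1.2.1.2 (add F Q):
                    ○ open, literals {Q=false, T=true}.
              branch 2.1.2.2 (add T P):
                ○ open, literals {P=true, T=true}.
      branch 2.2 (add T (T and P)):
        T (T and P): α-rule — add T T, T P.
        ○ open, literals {P=true, T=true}.
0 branches closed, 6 open.
Each open branch fixes some atoms; the unmentioned ones are free. Counting distinct full assignments: branch {S=false, T=true} (P, Q, R) contributes 8 new; branch {S=false, T=true} (P, Q, R) contributes 0 new; branch {R=false, S=false, T=true} (P, Q) contributes 0 new; branch {Q=false, T=true} (P, R, S) contributes 4 new; branch {P=true, T=true} (Q, R, S) contributes 2 new; branch {P=true, T=true} (Q, R, S) contributes 0 new. Total: 14.

14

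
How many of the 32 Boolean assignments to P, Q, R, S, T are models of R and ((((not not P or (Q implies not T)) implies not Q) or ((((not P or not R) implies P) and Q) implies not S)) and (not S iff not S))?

Initial set: {(R and ((((not not P or (Q implies not T)) implies not Q) or ((((not P or not R) implies P) and Q) implies not S)) and (not S iff not S)))}.
(R and ((((not not P or (Q implies not T)) implies not Q) or ((((not P or not R) implies P) and Q) implies not S)) and (not S iff not S))): α-rule — add R, ((((not not P or (Q implies not T)) implies not Q) or ((((not P or not R) implies P) and Q) implies not S)) and (not S iff not S)).
((((not not P or (Q implies not T)) implies not Q) or ((((not P or not R) implies P) and Q) implies not S)) and (not S iff not S)): α-rule — add (((not not P or (Q implies not T)) implies not Q) or ((((not P or not R) implies P) and Q) implies not S)), (not S iff not S).
(((not not P or (Q implies not T)) implies not Q) or ((((not P or not R) implies P) and Q) implies not S)): β-rule — branch into ((not not P or (Q implies not T)) implies not Q)  //  ((((not P or not R) implies P) and Q) implies not S).
  branch 1 (add ((not not P or (Q implies not T)) implies not Q)):
    (not S iff not S): β-rule — branch into not S, not S  //  not not S, not not S.
      branch 1.1 (add not S, not S):
        ((not not P or (Q implies not T)) implies not Q): β-rule — branch into not (not not P or (Q implies not T))  //  not Q.
          branch 1.1.1 (add not (not not P or (Q implies not T))):
            not (not not P or (Q implies not T)): α-rule — add not not not P, not (Q implies not T).
            not not not P: drop double negation, giving not P.
            not (Q implies not T): α-rule — add Q, not not T.
            ○ open, literals {P=false, Q=true, R=true, S=false, T=true}.
          branch 1.1.2 (add not Q):
            ○ open, literals {Q=false, R=true, S=false}.
      branch 1.2 (add not not S, not not S):
        ((not not P or (Q implies not T)) implies not Q): β-rule — branch into not (not not P or (Q implies not T))  //  not Q.
          branch 1.2.1 (add not (not not P or (Q implies not T))):
            not (not not P or (Q implies not T)): α-rule — add not not not P, not (Q implies not T).
            not not not P: drop double negation, giving not P.
            not (Q implies not T): α-rule — add Q, not not T.
            ○ open, literals {P=false, Q=true, R=true, S=true, T=true}.
          branch 1.2.2 (add not Q):
            ○ open, literals {Q=false, R=true, S=true}.
  branch 2 (add ((((not P or not R) implies P) and Q) implies not S)):
    (not S iff not S): β-rule — branch into not S, not S  //  not not S, not not S.
      branch 2.1 (add not S, not S):
        ((((not P or not R) implies P) and Q) implies not S): β-rule — branch into not (((not P or not R) implies P) and Q)  //  not S.
          branch 2.1.1 (add not (((not P or not R) implies P) and Q)):
            not (((not P or not R) implies P) and Q): β-rule — branch into not ((not P or not R) implies P)  //  not Q.
              branch 2.1.1.1 (add not ((not P or not R) implies P)):
                not ((not P or not R) implies P): α-rule — add (not P or not R), not P.
                (not P or not R): β-rule — branch into not P  //  not R.
                  branch 2.1.1.1.1 (add not P):
                    ○ open, literals {P=false, R=true, S=false}.
                  branch 2.1.1.1.2 (add not R):
                    × closes — contains both R and not R.
              branch 2.1.1.2 (add not Q):
                ○ open, literals {Q=false, R=true, S=false}.
          branch 2.1.2 (add not S):
            ○ open, literals {R=true, S=false}.
      branch 2.2 (add not not S, not not S):
        ((((not P or not R) implies P) and Q) implies not S): β-rule — branch into not (((not P or not R) implies P) and Q)  //  not S.
          branch 2.2.1 (add not (((not P or not R) implies P) and Q)):
            not (((not P or not R) implies P) and Q): β-rule — branch into not ((not P or not R) implies P)  //  not Q.
              branch 2.2.1.1 (add not ((not P or not R) implies P)):
                not ((not P or not R) implies P): α-rule — add (not P or not R), not P.
                (not P or not R): β-rule — branch into not P  //  not R.
                  branch 2.2.1.1.1 (add not P):
                    ○ open, literals {P=false, R=true, S=true}.
                  branch 2.2.1.1.2 (add not R):
                    × closes — contains both R and not R.
              branch 2.2.1.2 (add not Q):
                ○ open, literals {Q=false, R=true, S=true}.
          branch 2.2.2 (add not S):
            × closes — contains both S and not S.
3 branches closed, 9 open.
Each open branch fixes some atoms; the unmentioned ones are free. Counting distinct full assignments: branch {P=false, Q=true, R=true, S=false, T=true} (none free) contributes 1 new; branch {Q=false, R=true, S=false} (P, T) contributes 4 new; branch {P=false, Q=true, R=true, S=true, T=true} (none free) contributes 1 new; branch {Q=false, R=true, S=true} (P, T) contributes 4 new; branch {P=false, R=true, S=false} (Q, T) contributes 1 new; branch {Q=false, R=true, S=false} (P, T) contributes 0 new; branch {R=true, S=false} (P, Q, T) contributes 2 new; branch {P=false, R=true, S=true} (Q, T) contributes 1 new; branch {Q=false, R=true, S=true} (P, T) contributes 0 new. Total: 14.

14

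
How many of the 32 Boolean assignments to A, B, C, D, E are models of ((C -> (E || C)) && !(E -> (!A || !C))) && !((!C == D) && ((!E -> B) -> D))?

4

Initial set: {(((C -> (E || C)) && !(E -> (!A || !C))) && !((!C == D) && ((!E -> B) -> D)))}.
(((C -> (E || C)) && !(E -> (!A || !C))) && !((!C == D) && ((!E -> B) -> D))): α-rule — add ((C -> (E || C)) && !(E -> (!A || !C))), !((!C == D) && ((!E -> B) -> D)).
((C -> (E || C)) && !(E -> (!A || !C))): α-rule — add (C -> (E || C)), !(E -> (!A || !C)).
!(E -> (!A || !C)): α-rule — add E, !(!A || !C).
!(!A || !C): α-rule — add !!A, !!C.
!((!C == D) && ((!E -> B) -> D)): β-rule — branch into !(!C == D)  //  !((!E -> B) -> D).
  branch 1 (add !(!C == D)):
    (C -> (E || C)): β-rule — branch into !C  //  (E || C).
      branch 1.1 (add !C):
        × closes — contains both C and !C.
      branch 1.2 (add (E || C)):
        !(!C == D): β-rule — branch into !C, !D  //  !!C, D.
          branch 1.2.1 (add !C, !D):
            × closes — contains both C and !C.
          branch 1.2.2 (add !!C, D):
            (E || C): β-rule — branch into E  //  C.
              branch 1.2.2.1 (add E):
                ○ open, literals {A=T, C=T, D=T, E=T}.
              branch 1.2.2.2 (add C):
                ○ open, literals {A=T, C=T, D=T, E=T}.
  branch 2 (add !((!E -> B) -> D)):
    !((!E -> B) -> D): α-rule — add (!E -> B), !D.
    (C -> (E || C)): β-rule — branch into !C  //  (E || C).
      branch 2.1 (add !C):
        × closes — contains both C and !C.
      branch 2.2 (add (E || C)):
        (!E -> B): β-rule — branch into !!E  //  B.
          branch 2.2.1 (add !!E):
            (E || C): β-rule — branch into E  //  C.
              branch 2.2.1.1 (add E):
                ○ open, literals {A=T, C=T, D=F, E=T}.
              branch 2.2.1.2 (add C):
                ○ open, literals {A=T, C=T, D=F, E=T}.
          branch 2.2.2 (add B):
            (E || C): β-rule — branch into E  //  C.
              branch 2.2.2.1 (add E):
                ○ open, literals {A=T, B=T, C=T, D=F, E=T}.
              branch 2.2.2.2 (add C):
                ○ open, literals {A=T, B=T, C=T, D=F, E=T}.
3 branches closed, 6 open.
Each open branch fixes some atoms; the unmentioned ones are free. Counting distinct full assignments: branch {A=T, C=T, D=T, E=T} (B) contributes 2 new; branch {A=T, C=T, D=T, E=T} (B) contributes 0 new; branch {A=T, C=T, D=F, E=T} (B) contributes 2 new; branch {A=T, C=T, D=F, E=T} (B) contributes 0 new; branch {A=T, B=T, C=T, D=F, E=T} (none free) contributes 0 new; branch {A=T, B=T, C=T, D=F, E=T} (none free) contributes 0 new. Total: 4.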